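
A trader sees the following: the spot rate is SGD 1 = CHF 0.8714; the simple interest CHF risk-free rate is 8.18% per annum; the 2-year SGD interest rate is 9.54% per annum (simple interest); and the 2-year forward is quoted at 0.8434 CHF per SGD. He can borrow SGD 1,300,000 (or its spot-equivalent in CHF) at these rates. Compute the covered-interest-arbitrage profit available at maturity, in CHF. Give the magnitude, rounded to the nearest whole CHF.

CHF 12,532

T = 2 years.
Invest the SGD and cover forward: 1,300,000 × 1.190800 × 0.8434 = CHF 1,305,616.94.
Convert at spot and invest in CHF: 1,300,000 × 0.8714 × 1.163600 = CHF 1,318,149.35.
The quoted forward undervalues SGD, so borrow SGD, convert to CHF at spot, deposit the CHF at 8.18%, and buy SGD forward at 0.8434 to cover the loan.
Profit = 1,318,149.35 − 1,305,616.94 = CHF 12,532.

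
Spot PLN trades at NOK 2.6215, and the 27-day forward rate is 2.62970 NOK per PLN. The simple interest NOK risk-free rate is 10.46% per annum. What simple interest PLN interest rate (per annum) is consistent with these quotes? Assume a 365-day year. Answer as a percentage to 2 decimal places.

6.21%

T = 27/365 years.
By CIP, F/S equals the NOK-to-PLN growth ratio: 2.6297/2.6215 = 1.0031280.
NOK growth factor: 1 + 0.1046×27/365 = 1.0077375.
That pins the PLN growth at 1.0045951.
r = (1.0045951 − 1)/(27/365) = 0.062119 → 6.21%.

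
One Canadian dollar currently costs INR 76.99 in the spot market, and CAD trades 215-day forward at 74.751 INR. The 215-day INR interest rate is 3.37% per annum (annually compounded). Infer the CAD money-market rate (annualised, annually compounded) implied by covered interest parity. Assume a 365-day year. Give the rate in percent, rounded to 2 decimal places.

T = 215/365 years.
F/S = 74.751/76.99 = 0.9709183 = (growth of INR) / (growth of CAD).
The INR side grows by (1 + 0.0337)^(215/365) = 1.0197154.
So the CAD growth factor = 1.0502587.
Annualise: 1.0502587^(365/215) − 1 = 0.086811 = 8.68%.

8.68%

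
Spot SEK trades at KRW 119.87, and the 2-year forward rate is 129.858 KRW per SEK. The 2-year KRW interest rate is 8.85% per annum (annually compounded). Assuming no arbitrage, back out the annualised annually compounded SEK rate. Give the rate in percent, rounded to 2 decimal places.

T = 2 years.
CIP gives F = S · g_KRW/g_SEK, so g_KRW/g_SEK = 129.858/119.87 = 1.0833236.
KRW growth factor: (1 + 0.0885)^2 = 1.1848323.
That pins the SEK growth at 1.0937012.
r = 1.0937012^(1/2) − 1 = 0.045802 → 4.58%.

4.58%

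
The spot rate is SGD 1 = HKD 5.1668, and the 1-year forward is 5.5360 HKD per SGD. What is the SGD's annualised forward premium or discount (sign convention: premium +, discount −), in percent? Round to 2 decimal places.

T = 1 year.
SGD trades forward at +7.14562% vs spot over the period.
Per annum: 0.0714562 / 1 = 0.071456 = 7.15%.

+7.15%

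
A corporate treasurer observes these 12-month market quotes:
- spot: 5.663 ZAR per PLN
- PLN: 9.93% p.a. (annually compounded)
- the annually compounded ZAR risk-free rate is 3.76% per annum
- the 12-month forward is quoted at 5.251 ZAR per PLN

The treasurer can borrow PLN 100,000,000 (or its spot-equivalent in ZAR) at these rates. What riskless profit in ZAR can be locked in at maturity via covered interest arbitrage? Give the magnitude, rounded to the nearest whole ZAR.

T = 1 year.
Route A — deposit PLN, sell forward: 100,000,000 × 1.099300 × 5.251 = ZAR 577,242,430.00.
Route B — convert at spot, deposit ZAR: 100,000,000 × 5.663 × 1.037600 = ZAR 587,592,880.00.
The quoted forward undervalues PLN, so borrow PLN, convert to ZAR at spot, deposit the ZAR at 3.76%, and buy PLN forward at 5.251 to cover the loan.
Profit = 587,592,880.00 − 577,242,430.00 = ZAR 10,350,450.

ZAR 10,350,450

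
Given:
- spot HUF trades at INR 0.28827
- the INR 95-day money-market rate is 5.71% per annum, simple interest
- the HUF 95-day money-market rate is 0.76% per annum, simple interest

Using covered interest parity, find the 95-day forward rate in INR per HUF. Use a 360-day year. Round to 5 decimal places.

T = 95/360 years.
Growth of 1 INR over T: 1 + 0.0571×95/360 = 1.0150681.
HUF accumulates by 1 + 0.0076×95/360 = 1.0020056.
CIP: F = S · (grow INR)/(grow HUF) = 0.28827 × 1.0150681/1.0020056 = 0.2920280 INR per HUF.

0.29203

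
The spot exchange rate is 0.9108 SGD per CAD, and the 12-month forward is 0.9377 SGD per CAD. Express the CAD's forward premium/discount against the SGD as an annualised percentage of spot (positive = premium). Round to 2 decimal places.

T = 1 year.
CAD trades forward at +2.95345% vs spot over the period.
Annualise by dividing by T: 0.0295345 / 1 = 0.029535 → 2.95%.

+2.95%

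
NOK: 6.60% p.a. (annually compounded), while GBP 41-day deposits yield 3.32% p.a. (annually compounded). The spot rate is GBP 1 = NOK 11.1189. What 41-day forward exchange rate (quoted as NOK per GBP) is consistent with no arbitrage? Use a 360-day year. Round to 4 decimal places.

T = 41/360 years.
NOK growth factor: (1 + 0.0660)^(41/360) = 1.00730557.
GBP growth factor: (1 + 0.0332)^(41/360) = 1.00372663.
So F = 11.1189 × 1.00730557 / 1.00372663 = 11.158546 (NOK/GBP).

11.1585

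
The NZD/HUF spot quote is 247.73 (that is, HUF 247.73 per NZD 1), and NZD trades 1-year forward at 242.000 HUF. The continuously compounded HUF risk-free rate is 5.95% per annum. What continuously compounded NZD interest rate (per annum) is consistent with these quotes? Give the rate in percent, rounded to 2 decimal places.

T = 1 year.
CIP gives F = S · g_HUF/g_NZD, so g_HUF/g_NZD = 242.0/247.73 = 0.9768700.
HUF growth factor: e^(0.0595×1) = 1.0613058.
Hence g_NZD = 1.086435.
Take logs: ln 1.086435 / 1 = 0.082902, so 8.29%.

8.29%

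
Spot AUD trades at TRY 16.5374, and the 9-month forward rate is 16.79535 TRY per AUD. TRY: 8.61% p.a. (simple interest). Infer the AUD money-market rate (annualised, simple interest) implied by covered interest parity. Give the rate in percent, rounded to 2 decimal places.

T = 9/12 years.
By CIP, F/S equals the TRY-to-AUD growth ratio: 16.79535/16.5374 = 1.0155980.
The TRY side grows by 1 + 0.0861×9/12 = 1.064575.
Hence g_AUD = 1.0482248.
(1.0482248 − 1)/T = 0.064300, i.e. 6.43%.

6.43%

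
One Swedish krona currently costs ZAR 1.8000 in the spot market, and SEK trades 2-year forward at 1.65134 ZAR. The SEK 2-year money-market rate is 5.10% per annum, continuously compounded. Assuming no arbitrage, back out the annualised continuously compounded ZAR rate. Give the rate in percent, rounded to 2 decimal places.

0.79%

T = 2 years.
CIP gives F = S · g_ZAR/g_SEK, so g_ZAR/g_SEK = 1.65134/1.8 = 0.9174111.
The SEK side grows by e^(0.0510×2) = 1.1073835.
So the ZAR growth factor = 1.0159259.
Take logs: ln 1.0159259 / 2 = 0.007900, so 0.79%.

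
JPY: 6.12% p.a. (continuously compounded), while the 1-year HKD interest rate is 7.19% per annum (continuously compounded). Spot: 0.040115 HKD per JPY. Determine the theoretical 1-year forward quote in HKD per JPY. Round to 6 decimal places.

T = 1 year.
HKD accumulates by e^(0.0719×1) = 1.0745479.
Growth of 1 JPY over T: e^(0.0612×1) = 1.0631115.
CIP: F = S · (grow HKD)/(grow JPY) = 0.040115 × 1.0745479/1.0631115 = 0.04054654 HKD per JPY.

0.040547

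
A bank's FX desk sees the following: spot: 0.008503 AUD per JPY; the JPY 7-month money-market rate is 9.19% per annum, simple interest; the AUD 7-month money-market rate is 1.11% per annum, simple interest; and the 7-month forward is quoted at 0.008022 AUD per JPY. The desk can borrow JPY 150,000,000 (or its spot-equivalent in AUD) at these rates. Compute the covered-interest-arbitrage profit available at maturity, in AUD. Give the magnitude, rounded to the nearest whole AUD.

T = 7/12 years.
Invest the JPY and cover forward: 150,000,000 × 1.053608333 × 0.008022 = AUD 1,267,806.91.
Convert at spot and invest in AUD: 150,000,000 × 0.008503 × 1.006475 = AUD 1,283,708.54.
The quoted forward undervalues JPY, so borrow JPY, convert to AUD at spot, deposit the AUD at 1.11%, and buy JPY forward at 0.008022 to cover the loan.
The gap between the two covered legs is AUD 15,902.

AUD 15,902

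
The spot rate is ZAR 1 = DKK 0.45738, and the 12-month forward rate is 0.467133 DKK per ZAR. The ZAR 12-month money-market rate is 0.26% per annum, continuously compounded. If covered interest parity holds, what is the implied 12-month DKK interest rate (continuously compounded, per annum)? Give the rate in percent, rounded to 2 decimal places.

2.37%

T = 1 year.
By CIP, F/S equals the DKK-to-ZAR growth ratio: 0.467133/0.45738 = 1.0213236.
The ZAR side grows by e^(0.0026×1) = 1.0026034.
Hence g_DKK = 1.0239825.
r = ln(1.0239825)/1 = 0.023699 → 2.37%.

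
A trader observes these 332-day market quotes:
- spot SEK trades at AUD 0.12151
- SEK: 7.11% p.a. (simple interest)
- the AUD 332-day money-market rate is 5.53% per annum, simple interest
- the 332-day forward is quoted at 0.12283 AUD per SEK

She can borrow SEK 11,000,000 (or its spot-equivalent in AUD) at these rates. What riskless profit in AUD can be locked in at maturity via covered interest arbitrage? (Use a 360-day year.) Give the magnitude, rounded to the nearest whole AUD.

T = 332/360 years.
Keep in SEK, deliver into the forward: 11,000,000·1.065570·0.12283 = AUD 1,439,723.59.
Swap to AUD now, deposit: 11,000,000·0.12151·1.050998889 = AUD 1,404,775.63.
The quoted forward overvalues SEK, so borrow AUD, buy SEK at spot, deposit the SEK at 7.11%, and sell the proceeds forward at 0.12283.
The gap between the two covered legs is AUD 34,948.

AUD 34,948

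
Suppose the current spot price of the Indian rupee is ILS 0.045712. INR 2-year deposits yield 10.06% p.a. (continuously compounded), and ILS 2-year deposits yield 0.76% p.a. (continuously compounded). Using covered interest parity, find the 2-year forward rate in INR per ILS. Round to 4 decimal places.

T = 2 years.
ILS accumulates by e^(0.0076×2) = 1.01531611.
INR accumulates by e^(0.1006×2) = 1.22286932.
CIP: F = S · (grow ILS)/(grow INR) = 0.045712 × 1.01531611/1.22286932 = 0.037953467 ILS per INR.
Quoted the other way: 1/0.037953467 = 26.3481 INR per ILS.

26.3481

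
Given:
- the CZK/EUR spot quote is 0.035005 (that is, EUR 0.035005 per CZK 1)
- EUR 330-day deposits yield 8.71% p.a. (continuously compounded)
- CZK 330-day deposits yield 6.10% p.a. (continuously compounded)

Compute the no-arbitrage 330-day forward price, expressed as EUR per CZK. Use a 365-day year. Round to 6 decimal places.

0.035841

T = 330/365 years.
EUR accumulates by e^(0.0871×330/365) = 1.0819316.
Growth of 1 CZK over T: e^(0.0610×330/365) = 1.0566998.
Forward (EUR per CZK) = 0.035005 × 1.0819316 / 1.0566998 = 0.03584085.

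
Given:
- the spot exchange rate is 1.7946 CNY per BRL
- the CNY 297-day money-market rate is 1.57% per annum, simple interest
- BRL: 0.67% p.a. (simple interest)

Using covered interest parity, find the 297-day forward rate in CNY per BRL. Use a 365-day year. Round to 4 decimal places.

1.8077

T = 297/365 years.
Growth of 1 CNY over T: 1 + 0.0157×297/365 = 1.0127751.
Growth of 1 BRL over T: 1 + 0.0067×297/365 = 1.0054518.
CIP: F = S · (grow CNY)/(grow BRL) = 1.7946 × 1.0127751/1.0054518 = 1.807671 CNY per BRL.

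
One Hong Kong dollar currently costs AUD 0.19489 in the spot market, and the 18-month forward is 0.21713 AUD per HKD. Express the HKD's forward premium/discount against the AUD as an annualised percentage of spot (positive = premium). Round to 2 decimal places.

+7.61%

T = 18/12 years.
HKD trades forward at +11.41157% vs spot over the period.
Per annum: 0.1141157 / (18/12) = 0.076077 = 7.61%.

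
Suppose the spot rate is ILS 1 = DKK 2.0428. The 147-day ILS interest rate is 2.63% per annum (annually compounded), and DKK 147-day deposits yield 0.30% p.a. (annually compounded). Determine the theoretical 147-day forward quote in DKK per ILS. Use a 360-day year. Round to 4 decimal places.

T = 147/360 years.
DKK accumulates by (1 + 0.0030)^(147/360) = 1.0012239.
ILS growth factor: (1 + 0.0263)^(147/360) = 1.0106568.
CIP: F = S · (grow DKK)/(grow ILS) = 2.0428 × 1.0012239/1.0106568 = 2.023734 DKK per ILS.

2.0237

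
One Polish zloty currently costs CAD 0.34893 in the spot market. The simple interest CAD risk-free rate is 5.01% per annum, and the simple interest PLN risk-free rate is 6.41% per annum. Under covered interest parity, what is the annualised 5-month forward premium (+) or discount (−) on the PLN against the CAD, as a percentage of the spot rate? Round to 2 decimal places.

T = 5/12 years.
No-arbitrage forward: 0.34893 × 1.020875 / 1.0267083 = 0.34694753 CAD/PLN.
Annualised premium = (F − S)/S × (1/T) = (0.34694753 − 0.34893)/0.34893 ÷ (5/12) = -1.36%.

-1.36%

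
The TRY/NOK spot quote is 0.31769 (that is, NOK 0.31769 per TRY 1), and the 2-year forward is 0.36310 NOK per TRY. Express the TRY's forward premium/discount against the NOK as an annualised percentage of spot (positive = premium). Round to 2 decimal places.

+7.15%

T = 2 years.
Period premium: (0.36310 − 0.31769)/0.31769 = 0.1429381.
×(1/T) gives 7.15% p.a.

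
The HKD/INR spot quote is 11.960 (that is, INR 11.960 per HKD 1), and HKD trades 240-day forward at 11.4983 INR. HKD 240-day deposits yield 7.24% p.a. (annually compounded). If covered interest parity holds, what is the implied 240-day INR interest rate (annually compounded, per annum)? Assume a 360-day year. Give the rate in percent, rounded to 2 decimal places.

1.09%

T = 240/360 years.
CIP gives F = S · g_INR/g_HKD, so g_INR/g_HKD = 11.4983/11.96 = 0.9613963.
HKD growth factor: (1 + 0.0724)^(240/360) = 1.0477022.
Hence g_INR = 1.007257.
Annualise: 1.007257^(360/240) − 1 = 0.010905 = 1.09%.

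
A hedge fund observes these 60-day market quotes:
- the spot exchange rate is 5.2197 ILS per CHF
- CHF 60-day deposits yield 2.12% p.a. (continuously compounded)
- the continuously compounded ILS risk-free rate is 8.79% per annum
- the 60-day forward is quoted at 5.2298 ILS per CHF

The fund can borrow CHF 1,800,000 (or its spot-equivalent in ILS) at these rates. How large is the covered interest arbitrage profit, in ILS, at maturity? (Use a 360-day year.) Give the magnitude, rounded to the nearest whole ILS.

ILS 87,156

T = 60/360 years.
Route A — deposit CHF, sell forward: 1,800,000 × 1.003539583 × 5.2298 = ILS 9,446,960.36.
Route B — convert at spot, deposit ILS: 1,800,000 × 5.2197 × 1.014757837 = ILS 9,534,116.67.
The quoted forward undervalues CHF, so borrow CHF, convert to ILS at spot, deposit the ILS at 8.79%, and buy CHF forward at 5.2298 to cover the loan.
Arbitrage profit = |9,446,960.36 − 9,534,116.67| = ILS 87,156.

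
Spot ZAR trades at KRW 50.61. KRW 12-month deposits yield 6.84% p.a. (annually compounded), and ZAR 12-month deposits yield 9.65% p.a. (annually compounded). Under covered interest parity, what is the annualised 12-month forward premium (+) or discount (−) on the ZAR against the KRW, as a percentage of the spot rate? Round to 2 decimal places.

-2.56%

T = 1 year.
CIP forward (KRW per ZAR) = 50.61 × 1.068400/1.096500 = 49.31302.
Annualised premium = (F − S)/S × (1/T) = (49.31302 − 50.61)/50.61 ÷ 1 = -2.56%.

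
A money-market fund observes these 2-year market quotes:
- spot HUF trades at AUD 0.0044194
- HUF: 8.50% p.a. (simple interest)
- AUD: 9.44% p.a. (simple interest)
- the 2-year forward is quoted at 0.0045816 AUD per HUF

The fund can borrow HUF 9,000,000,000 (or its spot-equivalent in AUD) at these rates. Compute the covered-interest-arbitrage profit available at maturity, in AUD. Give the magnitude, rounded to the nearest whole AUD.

T = 2 years.
Route A — deposit HUF, sell forward: 9,000,000,000 × 1.170000 × 0.0045816 = AUD 48,244,248.00.
Route B — convert at spot, deposit AUD: 9,000,000,000 × 0.0044194 × 1.188800 = AUD 47,284,044.48.
The quoted forward overvalues HUF, so borrow AUD, buy HUF at spot, deposit the HUF at 8.50%, and sell the proceeds forward at 0.0045816.
Arbitrage profit = |48,244,248.00 − 47,284,044.48| = AUD 960,204.

AUD 960,204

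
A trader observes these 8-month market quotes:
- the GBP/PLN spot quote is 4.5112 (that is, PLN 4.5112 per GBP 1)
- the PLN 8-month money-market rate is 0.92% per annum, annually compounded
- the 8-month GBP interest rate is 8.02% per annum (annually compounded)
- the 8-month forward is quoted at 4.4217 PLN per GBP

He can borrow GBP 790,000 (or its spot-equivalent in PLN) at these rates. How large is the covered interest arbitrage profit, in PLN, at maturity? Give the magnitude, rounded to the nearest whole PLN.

T = 8/12 years.
Route A — deposit GBP, sell forward: 790,000 × 1.052776338 × 4.4217 = PLN 3,677,498.30.
Route B — convert at spot, deposit PLN: 790,000 × 4.5112 × 1.006123967 = PLN 3,585,672.89.
The quoted forward overvalues GBP, so borrow PLN, buy GBP at spot, deposit the GBP at 8.02%, and sell the proceeds forward at 4.4217.
Profit = 3,677,498.30 − 3,585,672.89 = PLN 91,825.

PLN 91,825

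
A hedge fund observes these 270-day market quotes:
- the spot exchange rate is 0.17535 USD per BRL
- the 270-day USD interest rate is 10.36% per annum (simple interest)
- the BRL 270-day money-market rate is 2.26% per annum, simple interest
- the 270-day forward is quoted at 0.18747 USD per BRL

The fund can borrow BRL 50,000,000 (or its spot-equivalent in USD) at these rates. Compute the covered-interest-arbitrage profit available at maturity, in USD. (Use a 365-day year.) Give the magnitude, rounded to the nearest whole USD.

T = 270/365 years.
Keep in BRL, deliver into the forward: 50,000,000·1.016717808·0.18747 = USD 9,530,204.37.
Swap to USD now, deposit: 50,000,000·0.17535·1.076635616 = USD 9,439,402.76.
The quoted forward overvalues BRL, so borrow USD, buy BRL at spot, deposit the BRL at 2.26%, and sell the proceeds forward at 0.18747.
The gap between the two covered legs is USD 90,802.

USD 90,802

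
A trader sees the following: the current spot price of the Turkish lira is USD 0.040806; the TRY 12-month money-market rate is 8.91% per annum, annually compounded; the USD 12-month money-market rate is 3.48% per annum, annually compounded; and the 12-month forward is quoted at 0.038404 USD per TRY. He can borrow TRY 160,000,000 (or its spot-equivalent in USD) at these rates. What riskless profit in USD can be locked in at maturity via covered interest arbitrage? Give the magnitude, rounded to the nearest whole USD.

T = 1 year.
Route A — deposit TRY, sell forward: 160,000,000 × 1.089100 × 0.038404 = USD 6,692,127.42.
Route B — convert at spot, deposit USD: 160,000,000 × 0.040806 × 1.034800 = USD 6,756,167.81.
The quoted forward undervalues TRY, so borrow TRY, convert to USD at spot, deposit the USD at 3.48%, and buy TRY forward at 0.038404 to cover the loan.
The gap between the two covered legs is USD 64,040.

USD 64,040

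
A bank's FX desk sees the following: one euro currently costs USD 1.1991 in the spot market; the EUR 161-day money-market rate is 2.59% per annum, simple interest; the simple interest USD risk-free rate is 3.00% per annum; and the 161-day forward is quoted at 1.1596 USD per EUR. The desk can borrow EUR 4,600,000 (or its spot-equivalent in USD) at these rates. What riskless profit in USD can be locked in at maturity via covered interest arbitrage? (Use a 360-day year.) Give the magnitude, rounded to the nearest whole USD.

T = 161/360 years.
Keep in EUR, deliver into the forward: 4,600,000·1.011583056·1.1596 = USD 5,395,945.87.
Swap to USD now, deposit: 4,600,000·1.1991·1.013416667 = USD 5,589,864.46.
The quoted forward undervalues EUR, so borrow EUR, convert to USD at spot, deposit the USD at 3.00%, and buy EUR forward at 1.1596 to cover the loan.
The gap between the two covered legs is USD 193,919.

USD 193,919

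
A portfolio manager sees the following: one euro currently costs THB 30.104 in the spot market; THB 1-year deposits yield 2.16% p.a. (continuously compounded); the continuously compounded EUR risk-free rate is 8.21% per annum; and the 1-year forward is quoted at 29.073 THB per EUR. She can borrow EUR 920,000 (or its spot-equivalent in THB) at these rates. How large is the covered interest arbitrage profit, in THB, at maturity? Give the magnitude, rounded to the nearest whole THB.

THB 735,349

T = 1 year.
Route A — deposit EUR, sell forward: 920,000 × 1.0855643608 × 29.073 = THB 29,035,763.65.
Route B — convert at spot, deposit THB: 920,000 × 30.104 × 1.0218349687 = THB 28,300,414.31.
The quoted forward overvalues EUR, so borrow THB, buy EUR at spot, deposit the EUR at 8.21%, and sell the proceeds forward at 29.073.
The gap between the two covered legs is THB 735,349.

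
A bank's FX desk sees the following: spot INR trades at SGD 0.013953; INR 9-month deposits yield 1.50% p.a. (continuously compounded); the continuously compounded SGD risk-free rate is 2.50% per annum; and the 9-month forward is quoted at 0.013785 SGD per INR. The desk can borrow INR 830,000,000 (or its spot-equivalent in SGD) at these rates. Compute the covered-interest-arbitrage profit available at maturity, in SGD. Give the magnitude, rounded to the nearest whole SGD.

T = 9/12 years.
Route A — deposit INR, sell forward: 830,000,000 × 1.0113135192 × 0.013785 = SGD 11,570,994.20.
Route B — convert at spot, deposit SGD: 830,000,000 × 0.013953 × 1.0189268851 = SGD 11,800,182.07.
The quoted forward undervalues INR, so borrow INR, convert to SGD at spot, deposit the SGD at 2.50%, and buy INR forward at 0.013785 to cover the loan.
The gap between the two covered legs is SGD 229,188.

SGD 229,188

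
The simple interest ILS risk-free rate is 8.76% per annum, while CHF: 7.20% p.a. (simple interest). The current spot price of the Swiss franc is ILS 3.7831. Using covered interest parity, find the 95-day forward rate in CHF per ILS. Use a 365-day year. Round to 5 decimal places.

T = 95/365 years.
ILS growth factor: 1 + 0.0876×95/365 = 1.022800.
Growth of 1 CHF over T: 1 + 0.0720×95/365 = 1.0187397.
Forward (ILS per CHF) = 3.7831 × 1.022800 / 1.0187397 = 3.798178.
Quoted the other way: 1/3.798178 = 0.26328 CHF per ILS.

0.26328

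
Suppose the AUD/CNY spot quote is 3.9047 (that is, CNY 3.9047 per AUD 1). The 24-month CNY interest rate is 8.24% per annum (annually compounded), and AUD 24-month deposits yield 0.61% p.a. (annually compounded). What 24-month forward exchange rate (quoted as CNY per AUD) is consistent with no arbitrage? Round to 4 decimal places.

4.5194

T = 2 years.
CNY accumulates by (1 + 0.0824)^2 = 1.1715898.
Growth of 1 AUD over T: (1 + 0.0061)^2 = 1.0122372.
So F = 3.9047 × 1.1715898 / 1.0122372 = 4.519402 (CNY/AUD).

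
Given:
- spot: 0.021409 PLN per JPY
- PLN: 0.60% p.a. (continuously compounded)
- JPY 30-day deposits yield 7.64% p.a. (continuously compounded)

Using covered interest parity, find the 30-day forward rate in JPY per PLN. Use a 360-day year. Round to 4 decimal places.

T = 30/360 years.
PLN growth factor: e^(0.0060×30/360) = 1.00050013.
JPY growth factor: e^(0.0764×30/360) = 1.00638698.
Forward (PLN per JPY) = 0.021409 × 1.00050013 / 1.00638698 = 0.021283768.
Invert for JPY per PLN: 1 / 0.021283768 = 46.9842.

46.9842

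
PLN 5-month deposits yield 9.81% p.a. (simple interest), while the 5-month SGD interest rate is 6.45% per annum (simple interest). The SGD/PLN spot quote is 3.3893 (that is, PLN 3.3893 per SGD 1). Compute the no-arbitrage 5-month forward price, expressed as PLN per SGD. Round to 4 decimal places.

3.4355

T = 5/12 years.
Growth of 1 PLN over T: 1 + 0.0981×5/12 = 1.040875.
SGD accumulates by 1 + 0.0645×5/12 = 1.026875.
Forward (PLN per SGD) = 3.3893 × 1.040875 / 1.026875 = 3.435508.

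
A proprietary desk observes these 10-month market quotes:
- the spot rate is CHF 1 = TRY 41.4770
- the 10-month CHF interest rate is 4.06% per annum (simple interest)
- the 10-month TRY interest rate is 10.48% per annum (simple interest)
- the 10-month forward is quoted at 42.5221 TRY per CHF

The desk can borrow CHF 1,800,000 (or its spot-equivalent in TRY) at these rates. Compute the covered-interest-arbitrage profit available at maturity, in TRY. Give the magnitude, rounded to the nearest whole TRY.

TRY 2,049,409

T = 10/12 years.
Route A — deposit CHF, sell forward: 1,800,000 × 1.0338333333 × 42.5221 = TRY 79,129,375.89.
Route B — convert at spot, deposit TRY: 1,800,000 × 41.4770 × 1.0873333333 = TRY 81,178,784.40.
The quoted forward undervalues CHF, so borrow CHF, convert to TRY at spot, deposit the TRY at 10.48%, and buy CHF forward at 42.5221 to cover the loan.
The gap between the two covered legs is TRY 2,049,409.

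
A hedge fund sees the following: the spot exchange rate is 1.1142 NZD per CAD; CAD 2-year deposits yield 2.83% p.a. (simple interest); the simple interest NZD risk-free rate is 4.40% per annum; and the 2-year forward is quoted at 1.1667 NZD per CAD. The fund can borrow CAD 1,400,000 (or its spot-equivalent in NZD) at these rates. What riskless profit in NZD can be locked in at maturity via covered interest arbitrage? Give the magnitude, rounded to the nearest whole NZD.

NZD 28,680

T = 2 years.
Keep in CAD, deliver into the forward: 1,400,000·1.056600·1.1667 = NZD 1,725,829.31.
Swap to NZD now, deposit: 1,400,000·1.1142·1.088000 = NZD 1,697,149.44.
The quoted forward overvalues CAD, so borrow NZD, buy CAD at spot, deposit the CAD at 2.83%, and sell the proceeds forward at 1.1667.
The gap between the two covered legs is NZD 28,680.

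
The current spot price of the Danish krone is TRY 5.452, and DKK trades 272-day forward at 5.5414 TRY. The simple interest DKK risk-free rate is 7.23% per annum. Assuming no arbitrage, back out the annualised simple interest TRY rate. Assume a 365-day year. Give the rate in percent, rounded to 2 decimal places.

9.55%

T = 272/365 years.
F/S = 5.5414/5.452 = 1.0163977 = (growth of TRY) / (growth of DKK).
DKK growth factor: 1 + 0.0723×272/365 = 1.0538784.
So the TRY growth factor = 1.0711596.
r = (1.0711596 − 1)/(272/365) = 0.095490 → 9.55%.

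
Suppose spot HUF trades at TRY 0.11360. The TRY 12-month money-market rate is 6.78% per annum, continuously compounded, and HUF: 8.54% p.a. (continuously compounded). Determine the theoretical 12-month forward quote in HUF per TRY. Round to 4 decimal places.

T = 1 year.
Growth of 1 TRY over T: e^(0.0678×1) = 1.0701513.
HUF growth factor: e^(0.0854×1) = 1.0891526.
CIP: F = S · (grow TRY)/(grow HUF) = 0.1136 × 1.0701513/1.0891526 = 0.1116181 TRY per HUF.
Quoted the other way: 1/0.1116181 = 8.9591 HUF per TRY.

8.9591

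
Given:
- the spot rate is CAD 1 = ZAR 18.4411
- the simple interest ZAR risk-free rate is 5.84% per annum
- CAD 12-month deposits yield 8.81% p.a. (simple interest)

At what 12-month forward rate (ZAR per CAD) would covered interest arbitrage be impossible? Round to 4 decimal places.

17.9377

T = 1 year.
ZAR growth factor: 1 + 0.0584×1 = 1.058400.
Growth of 1 CAD over T: 1 + 0.0881×1 = 1.088100.
So F = 18.4411 × 1.058400 / 1.088100 = 17.937745 (ZAR/CAD).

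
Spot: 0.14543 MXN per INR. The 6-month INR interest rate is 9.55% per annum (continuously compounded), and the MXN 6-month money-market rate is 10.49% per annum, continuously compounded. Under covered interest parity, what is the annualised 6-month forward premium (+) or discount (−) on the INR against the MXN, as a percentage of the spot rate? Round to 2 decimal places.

T = 6/12 years.
F = S · g_MXN/g_INR = 0.14543 × 1.0538499/1.0489084 = 0.14611513.
Annualised premium = (F − S)/S × (1/T) = (0.14611513 − 0.14543)/0.14543 ÷ (6/12) = 0.94%.

+0.94%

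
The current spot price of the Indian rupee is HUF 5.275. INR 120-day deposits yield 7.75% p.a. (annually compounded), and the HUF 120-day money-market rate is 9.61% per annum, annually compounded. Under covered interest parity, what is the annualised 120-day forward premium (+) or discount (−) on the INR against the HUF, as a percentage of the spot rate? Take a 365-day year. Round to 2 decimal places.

T = 120/365 years.
No-arbitrage forward: 5.275 × 1.0306268 / 1.0248439 = 5.304765 HUF/INR.
Annualised premium = (F − S)/S × (1/T) = (5.304765 − 5.275)/5.275 ÷ (120/365) = 1.72%.

+1.72%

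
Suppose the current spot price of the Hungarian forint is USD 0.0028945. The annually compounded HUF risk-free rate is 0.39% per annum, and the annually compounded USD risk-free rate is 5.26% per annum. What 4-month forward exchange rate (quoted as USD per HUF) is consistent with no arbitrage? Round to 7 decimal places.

T = 4/12 years.
USD growth factor: (1 + 0.0526)^(4/12) = 1.0172346.
HUF accumulates by (1 + 0.0039)^(4/12) = 1.0012983.
Forward (USD per HUF) = 0.0028945 × 1.0172346 / 1.0012983 = 0.002940568.

0.0029406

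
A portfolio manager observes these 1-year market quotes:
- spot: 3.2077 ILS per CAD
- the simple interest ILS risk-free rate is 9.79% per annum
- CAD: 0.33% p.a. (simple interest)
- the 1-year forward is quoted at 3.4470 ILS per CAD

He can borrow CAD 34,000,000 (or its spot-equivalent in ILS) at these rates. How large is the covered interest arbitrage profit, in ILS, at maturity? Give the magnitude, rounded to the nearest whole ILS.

T = 1 year.
Keep in CAD, deliver into the forward: 34,000,000·1.003300·3.4470 = ILS 117,584,753.40.
Swap to ILS now, deposit: 34,000,000·3.2077·1.097900 = ILS 119,738,950.22.
The quoted forward undervalues CAD, so borrow CAD, convert to ILS at spot, deposit the ILS at 9.79%, and buy CAD forward at 3.4470 to cover the loan.
The gap between the two covered legs is ILS 2,154,197.

ILS 2,154,197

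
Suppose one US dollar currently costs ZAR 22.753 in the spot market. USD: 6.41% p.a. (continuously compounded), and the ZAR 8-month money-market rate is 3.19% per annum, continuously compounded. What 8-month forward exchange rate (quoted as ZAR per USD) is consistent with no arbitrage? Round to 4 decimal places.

T = 8/12 years.
Growth of 1 ZAR over T: e^(0.0319×8/12) = 1.02149441.
Growth of 1 USD over T: e^(0.0641×8/12) = 1.04365955.
CIP: F = S · (grow ZAR)/(grow USD) = 22.753 × 1.02149441/1.04365955 = 22.269774 ZAR per USD.

22.2698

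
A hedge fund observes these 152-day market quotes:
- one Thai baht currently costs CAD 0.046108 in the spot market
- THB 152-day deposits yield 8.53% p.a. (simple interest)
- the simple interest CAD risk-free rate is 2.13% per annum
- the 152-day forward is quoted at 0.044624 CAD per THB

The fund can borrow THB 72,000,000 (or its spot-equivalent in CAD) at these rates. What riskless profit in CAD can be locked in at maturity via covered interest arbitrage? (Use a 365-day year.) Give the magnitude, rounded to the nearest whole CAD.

CAD 22,165

T = 152/365 years.
Route A — deposit THB, sell forward: 72,000,000 × 1.035522192 × 0.044624 = CAD 3,327,058.25.
Route B — convert at spot, deposit CAD: 72,000,000 × 0.046108 × 1.008870137 = CAD 3,349,222.87.
The quoted forward undervalues THB, so borrow THB, convert to CAD at spot, deposit the CAD at 2.13%, and buy THB forward at 0.044624 to cover the loan.
The gap between the two covered legs is CAD 22,165.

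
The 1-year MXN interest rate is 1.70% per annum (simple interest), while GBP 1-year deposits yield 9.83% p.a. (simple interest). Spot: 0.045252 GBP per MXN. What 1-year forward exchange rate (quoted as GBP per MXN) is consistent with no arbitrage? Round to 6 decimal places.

0.048869

T = 1 year.
Growth of 1 GBP over T: 1 + 0.0983×1 = 1.098300.
Growth of 1 MXN over T: 1 + 0.0170×1 = 1.017000.
Forward (GBP per MXN) = 0.045252 × 1.098300 / 1.017000 = 0.04886949.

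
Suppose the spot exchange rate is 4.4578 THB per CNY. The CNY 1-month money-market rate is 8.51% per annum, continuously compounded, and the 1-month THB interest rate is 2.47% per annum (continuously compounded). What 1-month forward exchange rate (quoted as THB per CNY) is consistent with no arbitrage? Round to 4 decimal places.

T = 1/12 years.
THB growth factor: e^(0.0247×1/12) = 1.0020605.
CNY growth factor: e^(0.0851×1/12) = 1.0071169.
So F = 4.4578 × 1.0020605 / 1.0071169 = 4.435419 (THB/CNY).

4.4354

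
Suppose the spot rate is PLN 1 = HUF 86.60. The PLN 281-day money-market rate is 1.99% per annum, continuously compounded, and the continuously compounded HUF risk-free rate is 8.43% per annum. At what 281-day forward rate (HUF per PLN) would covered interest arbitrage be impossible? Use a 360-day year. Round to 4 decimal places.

91.0645

T = 281/360 years.
HUF growth factor: e^(0.0843×281/360) = 1.06801398.
PLN accumulates by e^(0.0199×281/360) = 1.01565432.
Forward (HUF per PLN) = 86.6 × 1.06801398 / 1.01565432 = 91.064458.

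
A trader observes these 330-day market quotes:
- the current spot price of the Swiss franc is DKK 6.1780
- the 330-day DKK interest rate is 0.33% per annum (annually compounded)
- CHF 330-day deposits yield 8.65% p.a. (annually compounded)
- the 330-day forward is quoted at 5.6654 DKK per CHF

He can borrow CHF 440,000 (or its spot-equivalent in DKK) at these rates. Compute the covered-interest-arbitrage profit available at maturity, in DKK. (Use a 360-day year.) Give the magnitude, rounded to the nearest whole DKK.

DKK 36,801

T = 330/360 years.
Route A — deposit CHF, sell forward: 440,000 × 1.079014431 × 5.6654 = DKK 2,689,741.28.
Route B — convert at spot, deposit DKK: 440,000 × 6.1780 × 1.003024585 = DKK 2,726,541.79.
The quoted forward undervalues CHF, so borrow CHF, convert to DKK at spot, deposit the DKK at 0.33%, and buy CHF forward at 5.6654 to cover the loan.
The gap between the two covered legs is DKK 36,801.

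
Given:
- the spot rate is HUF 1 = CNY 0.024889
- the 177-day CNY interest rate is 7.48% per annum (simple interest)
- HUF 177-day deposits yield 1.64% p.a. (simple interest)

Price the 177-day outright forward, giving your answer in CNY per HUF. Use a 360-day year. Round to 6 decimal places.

0.025598

T = 177/360 years.
Growth of 1 CNY over T: 1 + 0.0748×177/360 = 1.0367767.
HUF growth factor: 1 + 0.0164×177/360 = 1.0080633.
So F = 0.024889 × 1.0367767 / 1.0080633 = 0.02559793 (CNY/HUF).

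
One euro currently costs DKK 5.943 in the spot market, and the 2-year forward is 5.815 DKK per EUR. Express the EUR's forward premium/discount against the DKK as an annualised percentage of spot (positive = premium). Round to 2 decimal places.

T = 2 years.
Period premium: (5.815 − 5.943)/5.943 = -0.0215379.
Annualise by dividing by T: -0.0215379 / 2 = -0.010769 → -1.08%.

-1.08%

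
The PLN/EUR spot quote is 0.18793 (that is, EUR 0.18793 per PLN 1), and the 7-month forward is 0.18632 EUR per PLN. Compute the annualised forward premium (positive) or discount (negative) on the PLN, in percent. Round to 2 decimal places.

-1.47%

T = 7/12 years.
PLN trades forward at -0.85670% vs spot over the period.
×(1/T) gives -1.47% p.a.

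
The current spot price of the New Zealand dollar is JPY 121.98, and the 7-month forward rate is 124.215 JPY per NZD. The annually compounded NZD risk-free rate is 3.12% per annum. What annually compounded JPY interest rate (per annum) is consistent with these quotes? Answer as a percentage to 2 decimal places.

T = 7/12 years.
CIP gives F = S · g_JPY/g_NZD, so g_JPY/g_NZD = 124.215/121.98 = 1.0183227.
NZD growth factor: (1 + 0.0312)^(7/12) = 1.0180834.
So the JPY growth factor = 1.0367374.
r = 1.0367374^(12/7) − 1 = 0.063802 → 6.38%.

6.38%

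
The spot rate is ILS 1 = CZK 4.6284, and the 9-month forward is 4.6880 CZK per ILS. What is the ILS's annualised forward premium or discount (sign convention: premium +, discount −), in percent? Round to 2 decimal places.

+1.72%

T = 9/12 years.
Period premium: (4.6880 − 4.6284)/4.6284 = 0.0128770.
Per annum: 0.0128770 / (9/12) = 0.017169 = 1.72%.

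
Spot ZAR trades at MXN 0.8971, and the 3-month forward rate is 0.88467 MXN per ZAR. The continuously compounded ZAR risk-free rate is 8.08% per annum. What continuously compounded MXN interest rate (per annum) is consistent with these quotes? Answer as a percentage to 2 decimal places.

T = 3/12 years.
CIP gives F = S · g_MXN/g_ZAR, so g_MXN/g_ZAR = 0.88467/0.8971 = 0.9861442.
The ZAR side grows by e^(0.0808×3/12) = 1.0204054.
So the MXN growth factor = 1.0062669.
Take logs: ln 1.0062669 / (3/12) = 0.024989, so 2.50%.

2.50%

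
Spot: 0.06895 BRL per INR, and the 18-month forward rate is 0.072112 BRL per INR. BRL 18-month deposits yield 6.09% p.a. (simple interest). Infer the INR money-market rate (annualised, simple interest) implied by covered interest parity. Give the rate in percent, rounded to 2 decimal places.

2.90%

T = 18/12 years.
By CIP, F/S equals the BRL-to-INR growth ratio: 0.072112/0.06895 = 1.0458593.
BRL growth factor: 1 + 0.0609×18/12 = 1.091350.
That pins the INR growth at 1.043496.
r = (1.043496 − 1)/(18/12) = 0.028997 → 2.90%.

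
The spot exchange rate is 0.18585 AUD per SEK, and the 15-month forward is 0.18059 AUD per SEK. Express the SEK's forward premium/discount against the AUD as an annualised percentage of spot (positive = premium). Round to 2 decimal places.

-2.26%

T = 15/12 years.
Period premium: (0.18059 − 0.18585)/0.18585 = -0.0283024.
×(1/T) gives -2.26% p.a.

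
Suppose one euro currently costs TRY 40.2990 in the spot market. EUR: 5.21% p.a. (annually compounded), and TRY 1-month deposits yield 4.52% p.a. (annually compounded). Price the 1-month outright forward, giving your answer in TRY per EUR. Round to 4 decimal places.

T = 1/12 years.
TRY accumulates by (1 + 0.0452)^(1/12) = 1.00369082.
Growth of 1 EUR over T: (1 + 0.0521)^(1/12) = 1.00424132.
CIP: F = S · (grow TRY)/(grow EUR) = 40.299 × 1.00369082/1.00424132 = 40.276909 TRY per EUR.

40.2769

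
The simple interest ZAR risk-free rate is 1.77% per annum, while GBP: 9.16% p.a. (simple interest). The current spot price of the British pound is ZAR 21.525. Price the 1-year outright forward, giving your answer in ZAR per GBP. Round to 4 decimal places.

T = 1 year.
ZAR accumulates by 1 + 0.0177×1 = 1.017700.
GBP growth factor: 1 + 0.0916×1 = 1.091600.
So F = 21.525 × 1.017700 / 1.091600 = 20.067784 (ZAR/GBP).

20.0678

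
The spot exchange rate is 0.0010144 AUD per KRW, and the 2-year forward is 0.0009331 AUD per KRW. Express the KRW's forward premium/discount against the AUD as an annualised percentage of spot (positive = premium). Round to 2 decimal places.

-4.01%

T = 2 years.
Period premium: (0.0009331 − 0.0010144)/0.0010144 = -0.0801459.
Annualise by dividing by T: -0.0801459 / 2 = -0.040073 → -4.01%.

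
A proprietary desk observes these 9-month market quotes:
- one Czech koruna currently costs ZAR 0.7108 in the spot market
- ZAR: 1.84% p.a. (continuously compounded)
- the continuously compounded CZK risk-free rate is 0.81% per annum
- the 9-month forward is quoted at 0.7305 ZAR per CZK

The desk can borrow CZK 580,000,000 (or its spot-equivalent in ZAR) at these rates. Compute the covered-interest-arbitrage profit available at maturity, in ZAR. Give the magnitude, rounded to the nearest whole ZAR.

T = 9/12 years.
Invest the CZK and cover forward: 580,000,000 × 1.00609349024 × 0.7305 = ZAR 426,271,750.88.
Convert at spot and invest in ZAR: 580,000,000 × 0.7108 × 1.01389565953 = ZAR 417,992,680.18.
The quoted forward overvalues CZK, so borrow ZAR, buy CZK at spot, deposit the CZK at 0.81%, and sell the proceeds forward at 0.7305.
Arbitrage profit = |426,271,750.88 − 417,992,680.18| = ZAR 8,279,071.

ZAR 8,279,071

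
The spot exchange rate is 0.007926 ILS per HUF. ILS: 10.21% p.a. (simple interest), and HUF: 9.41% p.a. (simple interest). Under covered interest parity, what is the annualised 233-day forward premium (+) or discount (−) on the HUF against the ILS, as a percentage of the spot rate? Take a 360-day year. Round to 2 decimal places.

+0.75%

T = 233/360 years.
F = S · g_ILS/g_HUF = 0.007926 × 1.0660814/1.0609036 = 0.007964683.
Annualised premium = (F − S)/S × (1/T) = (0.007964683 − 0.007926)/0.007926 ÷ (233/360) = 0.75%.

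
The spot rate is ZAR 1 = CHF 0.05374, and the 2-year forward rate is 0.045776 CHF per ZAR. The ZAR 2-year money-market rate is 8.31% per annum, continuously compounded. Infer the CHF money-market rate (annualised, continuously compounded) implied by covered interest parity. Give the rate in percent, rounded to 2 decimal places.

T = 2 years.
By CIP, F/S equals the CHF-to-ZAR growth ratio: 0.045776/0.05374 = 0.8518050.
The ZAR side grows by e^(0.0831×2) = 1.1808092.
Hence g_CHF = 1.0058192.
r = ln(1.0058192)/2 = 0.002901 → 0.29%.

0.29%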